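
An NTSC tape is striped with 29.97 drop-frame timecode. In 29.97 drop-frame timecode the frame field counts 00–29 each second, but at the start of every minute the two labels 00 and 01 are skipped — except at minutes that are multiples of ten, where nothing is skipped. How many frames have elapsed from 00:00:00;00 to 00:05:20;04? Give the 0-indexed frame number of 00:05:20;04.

9594

As if non-drop at 30 labels/s: (0 × 3600 + 5 × 60 + 20) × 30 + 4 = 9604.
Minute boundaries passed: 5; those not divisible by 10: 5 − 0 = 5; dropped labels = 2 × 5 = 10.
Actual frame index = 9604 − 10 = 9594.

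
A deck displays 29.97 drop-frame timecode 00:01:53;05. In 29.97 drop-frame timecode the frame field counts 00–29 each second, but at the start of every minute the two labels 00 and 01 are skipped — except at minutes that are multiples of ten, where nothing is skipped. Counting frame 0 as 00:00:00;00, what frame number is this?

As if non-drop at 30 labels/s: (0 × 3600 + 1 × 60 + 53) × 30 + 5 = 3395.
Minute boundaries passed: 1; those not divisible by 10: 1 − 0 = 1; dropped labels = 2 × 1 = 2.
Actual frame index = 3395 − 2 = 3393.

3393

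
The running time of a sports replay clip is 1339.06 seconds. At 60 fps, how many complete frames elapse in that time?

Frames = 1339.06 × 60 = 401718/5 ≈ 80343.6000.
Complete frames: 80343.

80343 frames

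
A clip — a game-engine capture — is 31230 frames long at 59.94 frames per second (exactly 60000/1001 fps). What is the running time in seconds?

Running time = 31230 / (60000/1001) = 521.0205 s.

521.0205 seconds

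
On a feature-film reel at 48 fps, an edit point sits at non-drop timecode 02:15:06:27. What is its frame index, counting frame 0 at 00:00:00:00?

Total seconds to the label: (2 × 3600 + 15 × 60 + 6) = 8106.
Frame index = 8106 × 48 + 27 = 389115.

389115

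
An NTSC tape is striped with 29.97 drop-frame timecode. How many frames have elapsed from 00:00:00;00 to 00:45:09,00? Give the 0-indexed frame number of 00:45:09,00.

As if non-drop at 30 labels/s: (0 × 3600 + 45 × 60 + 9) × 30 + 0 = 81270.
Minute boundaries passed: 45; those not divisible by 10: 45 − 4 = 41; dropped labels = 2 × 41 = 82.
Actual frame index = 81270 − 82 = 81188.

81188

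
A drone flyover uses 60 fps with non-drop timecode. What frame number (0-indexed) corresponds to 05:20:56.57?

1155417

Total seconds to the label: (5 × 3600 + 20 × 60 + 56) = 19256.
Frame index = 19256 × 60 + 57 = 1155417.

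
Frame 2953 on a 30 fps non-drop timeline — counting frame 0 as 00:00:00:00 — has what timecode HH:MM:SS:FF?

00:01:38:13

2953 ÷ 30 = 98 full seconds, remainder 13 frames.
98 s = 0 h 1 min 38 s.
Timecode: 00:01:38:13.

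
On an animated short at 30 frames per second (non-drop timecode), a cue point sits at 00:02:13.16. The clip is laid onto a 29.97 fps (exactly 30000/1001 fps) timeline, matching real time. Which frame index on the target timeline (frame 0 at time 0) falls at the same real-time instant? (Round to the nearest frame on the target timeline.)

Source frame index: (0×3600 + 2×60 + 13) × 30 + 16 = 4006.
Real time: 4006 / (30) = 2003/15 s.
Target frame: (2003/15) × (30000/1001) = 4006000/1001 ≈ 4001.998 → 4002.

frame 4002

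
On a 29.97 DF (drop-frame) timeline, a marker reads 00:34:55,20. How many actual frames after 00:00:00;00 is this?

62808

As if non-drop at 30 labels/s: (0 × 3600 + 34 × 60 + 55) × 30 + 20 = 62870.
Minute boundaries passed: 34; those not divisible by 10: 34 − 3 = 31; dropped labels = 2 × 31 = 62.
Actual frame index = 62870 − 62 = 62808.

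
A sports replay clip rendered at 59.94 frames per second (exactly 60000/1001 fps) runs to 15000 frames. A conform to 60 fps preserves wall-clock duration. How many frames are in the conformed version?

15015 frames

Target frames = source frames × (target rate / source rate) = 15000 × (60)/(60000/1001) = 15000 × 1001/1000 = 15015.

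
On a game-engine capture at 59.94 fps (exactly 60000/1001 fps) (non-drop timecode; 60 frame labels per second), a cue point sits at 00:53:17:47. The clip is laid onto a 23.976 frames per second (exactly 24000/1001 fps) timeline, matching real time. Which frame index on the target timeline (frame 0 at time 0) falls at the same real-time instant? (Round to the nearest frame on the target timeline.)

Source frame index: (0×3600 + 53×60 + 17) × 60 + 47 = 191867.
Real time: 191867 / (60000/1001) = 192058867/60000 s.
Target frame: (192058867/60000) × (24000/1001) = 383734/5 ≈ 76746.800 → 76747.

frame 76747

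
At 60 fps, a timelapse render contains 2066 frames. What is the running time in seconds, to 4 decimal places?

Running time = 2066 × 1/60 = 1033/30 s ≈ 34.4333 s.

34.4333 seconds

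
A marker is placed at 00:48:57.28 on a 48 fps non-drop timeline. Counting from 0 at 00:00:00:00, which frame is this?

frame 141004

Total seconds to the label: (0 × 3600 + 48 × 60 + 57) = 2937.
Frame index = 2937 × 48 + 28 = 141004.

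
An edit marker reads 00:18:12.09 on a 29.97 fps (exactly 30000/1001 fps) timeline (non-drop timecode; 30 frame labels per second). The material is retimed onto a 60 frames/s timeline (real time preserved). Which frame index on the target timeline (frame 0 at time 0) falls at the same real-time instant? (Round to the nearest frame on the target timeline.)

Source frame index: (0×3600 + 18×60 + 12) × 30 + 9 = 32769.
Real time: 32769 / (30000/1001) = 10933923/10000 s.
Target frame: (10933923/10000) × (60) = 32801769/500 ≈ 65603.538 → 65604.

frame 65604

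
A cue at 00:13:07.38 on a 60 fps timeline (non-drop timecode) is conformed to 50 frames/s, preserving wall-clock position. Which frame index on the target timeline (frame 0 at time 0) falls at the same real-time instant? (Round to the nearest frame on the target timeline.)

frame 39382

Source frame index: (0×3600 + 13×60 + 7) × 60 + 38 = 47258.
Real time: 47258 / (60) = 23629/30 s.
Target frame: (23629/30) × (50) = 118145/3 ≈ 39381.667 → 39382.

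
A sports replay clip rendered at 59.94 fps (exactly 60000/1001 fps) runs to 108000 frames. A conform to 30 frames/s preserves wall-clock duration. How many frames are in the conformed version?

54054 frames

Target frames = source frames × (target rate / source rate) = 108000 × (30)/(60000/1001) = 108000 × 1001/2000 = 54054.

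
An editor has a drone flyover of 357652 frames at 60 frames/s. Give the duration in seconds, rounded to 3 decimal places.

5960.867 seconds

Running time = 357652 × 1/60 = 89413/15 s ≈ 5960.867 s.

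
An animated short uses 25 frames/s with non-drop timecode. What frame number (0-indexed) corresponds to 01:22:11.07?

frame 123282

Total seconds to the label: (1 × 3600 + 22 × 60 + 11) = 4931.
Frame index = 4931 × 25 + 7 = 123282.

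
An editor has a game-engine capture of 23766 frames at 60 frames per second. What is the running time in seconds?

396.1 seconds

Running time = 23766 / (60) = 396.1 s.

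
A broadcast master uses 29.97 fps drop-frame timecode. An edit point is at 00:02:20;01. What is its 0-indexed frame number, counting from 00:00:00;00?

4197

Complete 10-minute blocks: 0, each 17982 frames → 0.
Remaining 2 whole minutes in the current block: 1800 + 1 × 1798 = 3598 frames.
Within the current minute: 20 × 30 + 1 − 2 = 599 (labels ;00/;01 skipped at this minute). Total = 0 + 3598 + 599 = 4197.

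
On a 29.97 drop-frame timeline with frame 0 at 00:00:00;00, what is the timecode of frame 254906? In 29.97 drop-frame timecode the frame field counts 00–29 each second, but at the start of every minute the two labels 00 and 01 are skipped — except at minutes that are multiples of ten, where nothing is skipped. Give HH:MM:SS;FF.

Each 10-minute DF block holds 10 × 60 × 30 − 9 × 2 = 17982 frames. 254906 ÷ 17982 → 14 full blocks, remainder 3158.
Within the partial block the first minute is 1800 frames and each further minute 1798, so 1 further minute boundary passed. Total skipped labels = 18 × 14 + 2 × 1 = 254.
Non-drop label index = 254906 + 254 = 255160; at 30 labels/s that is 02:21:45:10, i.e. DF 02:21:45;10.

02:21:45;10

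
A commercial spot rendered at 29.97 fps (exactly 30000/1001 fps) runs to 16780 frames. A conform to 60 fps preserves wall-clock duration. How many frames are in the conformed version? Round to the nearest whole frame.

33594 frames

Frames at target rate = 16780 × (60) / (30000/1001) = 839839/25 ≈ 33593.560.
Nearest whole frame: 33594.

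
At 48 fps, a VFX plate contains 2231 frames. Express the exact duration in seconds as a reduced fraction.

2231/48 seconds

Running time = 2231 ÷ (48) = 2231 × 1/48 = 2231/48 s.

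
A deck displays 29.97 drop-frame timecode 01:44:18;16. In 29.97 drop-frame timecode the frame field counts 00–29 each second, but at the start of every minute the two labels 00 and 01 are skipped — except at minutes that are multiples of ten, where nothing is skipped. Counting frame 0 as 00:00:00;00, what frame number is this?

187568

Complete 10-minute blocks: 10, each 17982 frames → 179820.
Remaining 4 whole minutes in the current block: 1800 + 3 × 1798 = 7194 frames.
Within the current minute: 18 × 30 + 16 − 2 = 554 (labels ;00/;01 skipped at this minute). Total = 179820 + 7194 + 554 = 187568.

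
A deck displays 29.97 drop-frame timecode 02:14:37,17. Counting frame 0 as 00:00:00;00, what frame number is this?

As if non-drop at 30 labels/s: (2 × 3600 + 14 × 60 + 37) × 30 + 17 = 242327.
Minute boundaries passed: 134; those not divisible by 10: 134 − 13 = 121; dropped labels = 2 × 121 = 242.
Actual frame index = 242327 − 242 = 242085.

242085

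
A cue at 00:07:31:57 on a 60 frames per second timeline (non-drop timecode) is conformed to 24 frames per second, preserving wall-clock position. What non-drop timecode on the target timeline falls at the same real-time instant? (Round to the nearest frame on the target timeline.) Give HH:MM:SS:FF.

00:07:31:23

Source frame index: (0×3600 + 7×60 + 31) × 60 + 57 = 27117.
Real time: 27117 / (60) = 9039/20 s.
Target frame: (9039/20) × (24) = 54234/5 ≈ 10846.800 → 10847.
At 24 labels/s: frame 10847 → 00:07:31:23.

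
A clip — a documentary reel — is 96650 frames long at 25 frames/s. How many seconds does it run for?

3866 seconds

Running time = 96650 / (25) = 3866 s.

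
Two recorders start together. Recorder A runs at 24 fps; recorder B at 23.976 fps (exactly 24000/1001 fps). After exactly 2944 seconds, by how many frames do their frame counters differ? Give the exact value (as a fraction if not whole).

70656/1001 frames

A emits 24 × 2944 = 70656 frames; B emits 24000/1001 × 2944 = 70656000/1001.
Difference = 70656/1001 frames (≈ 70.5854); B is behind A.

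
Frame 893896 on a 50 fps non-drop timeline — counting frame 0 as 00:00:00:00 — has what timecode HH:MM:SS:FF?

893896 ÷ 50 = 17877 full seconds, remainder 46 frames.
17877 s = 4 h 57 min 57 s.
Timecode: 04:57:57:46.

04:57:57:46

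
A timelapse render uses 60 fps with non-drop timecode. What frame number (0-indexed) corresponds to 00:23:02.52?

82972

Total seconds to the label: (0 × 3600 + 23 × 60 + 2) = 1382.
Frame index = 1382 × 60 + 52 = 82972.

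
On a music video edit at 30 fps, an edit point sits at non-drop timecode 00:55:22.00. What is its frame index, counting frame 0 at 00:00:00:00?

Total seconds to the label: (0 × 3600 + 55 × 60 + 22) = 3322.
Frame index = 3322 × 30 + 0 = 99660.

frame 99660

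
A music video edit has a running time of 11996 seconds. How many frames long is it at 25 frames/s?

Frames = 11996 × 25 = 299900.

299900 frames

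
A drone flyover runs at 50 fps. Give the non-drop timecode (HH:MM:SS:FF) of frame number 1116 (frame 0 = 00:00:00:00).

00:00:22:16

1116 ÷ 50 = 22 full seconds, remainder 16 frames.
22 s = 0 h 0 min 22 s.
Timecode: 00:00:22:16.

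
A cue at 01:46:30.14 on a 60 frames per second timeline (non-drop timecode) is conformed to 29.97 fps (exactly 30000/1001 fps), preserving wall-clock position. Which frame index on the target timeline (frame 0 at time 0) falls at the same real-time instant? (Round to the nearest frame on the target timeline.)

frame 191515

Source frame index: (1×3600 + 46×60 + 30) × 60 + 14 = 383414.
Real time: 383414 / (60) = 191707/30 s.
Target frame: (191707/30) × (30000/1001) = 191707000/1001 ≈ 191515.485 → 191515.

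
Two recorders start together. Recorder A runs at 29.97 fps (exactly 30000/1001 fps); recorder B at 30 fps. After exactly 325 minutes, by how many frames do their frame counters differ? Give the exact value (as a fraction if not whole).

325 min = 19500 s.
A emits 30000/1001 × 19500 = 45000000/77 frames; B emits 30 × 19500 = 585000.
Difference = 45000/77 frames (≈ 584.4156); B is ahead of A.

45000/77 frames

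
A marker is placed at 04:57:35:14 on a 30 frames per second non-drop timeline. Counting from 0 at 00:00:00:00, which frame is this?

frame 535664

Total seconds to the label: (4 × 3600 + 57 × 60 + 35) = 17855.
Frame index = 17855 × 30 + 14 = 535664.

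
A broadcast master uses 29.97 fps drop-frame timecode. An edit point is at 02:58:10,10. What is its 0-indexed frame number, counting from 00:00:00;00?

As if non-drop at 30 labels/s: (2 × 3600 + 58 × 60 + 10) × 30 + 10 = 320710.
Minute boundaries passed: 178; those not divisible by 10: 178 − 17 = 161; dropped labels = 2 × 161 = 322.
Actual frame index = 320710 − 322 = 320388.

320388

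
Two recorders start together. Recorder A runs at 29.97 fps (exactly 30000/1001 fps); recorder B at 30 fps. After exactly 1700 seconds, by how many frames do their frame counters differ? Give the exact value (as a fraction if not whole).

A emits 30000/1001 × 1700 = 51000000/1001 frames; B emits 30 × 1700 = 51000.
Difference = 51000/1001 frames (≈ 50.9491); B is ahead of A.

51000/1001 frames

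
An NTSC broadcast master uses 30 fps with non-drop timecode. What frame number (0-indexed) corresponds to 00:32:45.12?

frame 58962

Total seconds to the label: (0 × 3600 + 32 × 60 + 45) = 1965.
Frame index = 1965 × 30 + 12 = 58962.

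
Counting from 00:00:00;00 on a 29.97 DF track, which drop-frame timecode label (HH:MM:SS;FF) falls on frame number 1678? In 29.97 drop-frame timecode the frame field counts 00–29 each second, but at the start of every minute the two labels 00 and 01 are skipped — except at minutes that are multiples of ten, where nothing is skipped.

Ten DF minutes hold 17982 frames, so frame 1678 lies in block 0 (frames 0–17981) with 1678 frames into that block.
The block's first minute is 1800 frames and the rest 1798 each; 1678 frames reaches minute 0, so 0 × 18 + 0 × 2 = 0 labels have been skipped so far.
Adding those back, label number 1678 + 0 = 1678 at 30 labels/s is 55 s + 28 f = 0 h 0 min 55 s frame 28, i.e. 00:00:55;28.

00:00:55;28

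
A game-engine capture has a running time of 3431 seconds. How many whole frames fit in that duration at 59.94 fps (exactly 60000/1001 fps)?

Frames = 3431 × 60000/1001 = 205860000/1001 ≈ 205654.3457.
Complete frames: 205654.

205654 frames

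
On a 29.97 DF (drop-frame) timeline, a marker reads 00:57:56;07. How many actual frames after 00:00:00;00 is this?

104183

Complete 10-minute blocks: 5, each 17982 frames → 89910.
Remaining 7 whole minutes in the current block: 1800 + 6 × 1798 = 12588 frames.
Within the current minute: 56 × 30 + 7 − 2 = 1685 (labels ;00/;01 skipped at this minute). Total = 89910 + 12588 + 1685 = 104183.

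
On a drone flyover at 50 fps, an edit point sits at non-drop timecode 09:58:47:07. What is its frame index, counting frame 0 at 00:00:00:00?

frame 1796357

Total seconds to the label: (9 × 3600 + 58 × 60 + 47) = 35927.
Frame index = 35927 × 50 + 7 = 1796357.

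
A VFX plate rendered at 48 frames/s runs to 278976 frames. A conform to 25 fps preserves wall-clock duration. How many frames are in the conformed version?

145300 frames

Target frames = source frames × (target rate / source rate) = 278976 × (25)/(48) = 278976 × 25/48 = 145300.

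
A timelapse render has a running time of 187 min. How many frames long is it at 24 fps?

269280 frames

187 min = 11220 s.
Frames = 11220 × 24 = 269280.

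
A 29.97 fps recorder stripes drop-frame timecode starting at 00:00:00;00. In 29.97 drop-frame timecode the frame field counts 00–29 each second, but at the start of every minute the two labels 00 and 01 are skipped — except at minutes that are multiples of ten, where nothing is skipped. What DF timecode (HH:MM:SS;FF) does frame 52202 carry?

Ten DF minutes hold 17982 frames, so frame 52202 lies in block 2 (frames 35964–53945) with 16238 frames into that block.
The block's first minute is 1800 frames and the rest 1798 each; 16238 frames reaches minute 9, so 2 × 18 + 9 × 2 = 54 labels have been skipped so far.
Adding those back, label number 52202 + 54 = 52256 at 30 labels/s is 1741 s + 26 f = 0 h 29 min 1 s frame 26, i.e. 00:29:01;26.

00:29:01;26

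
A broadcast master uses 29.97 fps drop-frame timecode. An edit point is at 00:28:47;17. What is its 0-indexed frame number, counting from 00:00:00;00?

51775

As if non-drop at 30 labels/s: (0 × 3600 + 28 × 60 + 47) × 30 + 17 = 51827.
Minute boundaries passed: 28; those not divisible by 10: 28 − 2 = 26; dropped labels = 2 × 26 = 52.
Actual frame index = 51827 − 52 = 51775.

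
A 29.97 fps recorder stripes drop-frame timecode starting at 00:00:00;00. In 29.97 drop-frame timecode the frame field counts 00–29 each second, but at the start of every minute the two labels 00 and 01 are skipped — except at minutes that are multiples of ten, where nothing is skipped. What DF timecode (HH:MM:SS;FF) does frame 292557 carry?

Ten DF minutes hold 17982 frames, so frame 292557 lies in block 16 (frames 287712–305693) with 4845 frames into that block.
The block's first minute is 1800 frames and the rest 1798 each; 4845 frames reaches minute 2, so 16 × 18 + 2 × 2 = 292 labels have been skipped so far.
Adding those back, label number 292557 + 292 = 292849 at 30 labels/s is 9761 s + 19 f = 2 h 42 min 41 s frame 19, i.e. 02:42:41;19.

02:42:41;19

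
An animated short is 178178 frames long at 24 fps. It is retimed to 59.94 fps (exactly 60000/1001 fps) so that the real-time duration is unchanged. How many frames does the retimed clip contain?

Target frames = source frames × (target rate / source rate) = 178178 × (60000/1001)/(24) = 178178 × 2500/1001 = 445000.

445000 frames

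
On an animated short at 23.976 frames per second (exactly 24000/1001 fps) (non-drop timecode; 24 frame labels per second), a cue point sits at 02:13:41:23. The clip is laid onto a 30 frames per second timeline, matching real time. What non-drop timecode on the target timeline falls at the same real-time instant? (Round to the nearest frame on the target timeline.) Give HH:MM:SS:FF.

Source frame index: (2×3600 + 13×60 + 41) × 24 + 23 = 192527.
Real time: 192527 / (24000/1001) = 192719527/24000 s.
Target frame: (192719527/24000) × (30) = 192719527/800 ≈ 240899.409 → 240899.
At 30 labels/s: frame 240899 → 02:13:49:29.

02:13:49:29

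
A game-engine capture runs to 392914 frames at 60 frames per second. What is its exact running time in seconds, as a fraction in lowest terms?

196457/30 seconds

Running time = 392914 ÷ (60) = 392914 × 1/60 = 196457/30 s.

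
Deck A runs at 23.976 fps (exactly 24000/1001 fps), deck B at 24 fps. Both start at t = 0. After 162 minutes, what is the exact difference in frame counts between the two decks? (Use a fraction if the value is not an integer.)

162 min = 9720 s.
A emits 24000/1001 × 9720 = 233280000/1001 frames; B emits 24 × 9720 = 233280.
Difference = 233280/1001 frames (≈ 233.0470); B is ahead of A.

233280/1001 frames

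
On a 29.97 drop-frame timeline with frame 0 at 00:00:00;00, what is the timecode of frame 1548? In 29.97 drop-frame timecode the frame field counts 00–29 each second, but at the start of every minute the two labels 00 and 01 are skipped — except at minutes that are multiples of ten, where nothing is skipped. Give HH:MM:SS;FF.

Each 10-minute DF block holds 10 × 60 × 30 − 9 × 2 = 17982 frames. 1548 ÷ 17982 → 0 full blocks, remainder 1548.
Within the partial block the first minute is 1800 frames and each further minute 1798, so 0 further minute boundaries passed. Total skipped labels = 18 × 0 + 2 × 0 = 0.
Non-drop label index = 1548 + 0 = 1548; at 30 labels/s that is 00:00:51:18, i.e. DF 00:00:51;18.

00:00:51;18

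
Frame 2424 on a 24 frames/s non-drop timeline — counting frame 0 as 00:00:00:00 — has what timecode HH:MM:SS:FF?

2424 ÷ 24 = 101 full seconds, remainder 0 frames.
101 s = 0 h 1 min 41 s.
Timecode: 00:01:41:00.

00:01:41:00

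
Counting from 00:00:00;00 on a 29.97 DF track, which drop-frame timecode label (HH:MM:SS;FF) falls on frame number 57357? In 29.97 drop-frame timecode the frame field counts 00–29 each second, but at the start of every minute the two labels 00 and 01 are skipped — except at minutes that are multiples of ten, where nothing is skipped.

Ten DF minutes hold 17982 frames, so frame 57357 lies in block 3 (frames 53946–71927) with 3411 frames into that block.
The block's first minute is 1800 frames and the rest 1798 each; 3411 frames reaches minute 1, so 3 × 18 + 1 × 2 = 56 labels have been skipped so far.
Adding those back, label number 57357 + 56 = 57413 at 30 labels/s is 1913 s + 23 f = 0 h 31 min 53 s frame 23, i.e. 00:31:53;23.

00:31:53;23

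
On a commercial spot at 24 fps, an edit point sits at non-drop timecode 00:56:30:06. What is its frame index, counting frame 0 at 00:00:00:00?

Total seconds to the label: (0 × 3600 + 56 × 60 + 30) = 3390.
Frame index = 3390 × 24 + 6 = 81366.

frame 81366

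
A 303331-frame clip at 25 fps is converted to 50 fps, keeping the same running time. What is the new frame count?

Target frames = source frames × (target rate / source rate) = 303331 × (50)/(25) = 303331 × 2 = 606662.

606662 frames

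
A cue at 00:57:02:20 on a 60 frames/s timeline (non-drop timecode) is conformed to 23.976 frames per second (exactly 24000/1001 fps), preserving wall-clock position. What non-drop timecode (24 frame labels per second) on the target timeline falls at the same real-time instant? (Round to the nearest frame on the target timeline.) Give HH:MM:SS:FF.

00:56:58:22

Source frame index: (0×3600 + 57×60 + 2) × 60 + 20 = 205340.
Real time: 205340 / (60) = 10267/3 s.
Target frame: (10267/3) × (24000/1001) = 82136000/1001 ≈ 82053.946 → 82054.
At 24 labels/s: frame 82054 → 00:56:58:22.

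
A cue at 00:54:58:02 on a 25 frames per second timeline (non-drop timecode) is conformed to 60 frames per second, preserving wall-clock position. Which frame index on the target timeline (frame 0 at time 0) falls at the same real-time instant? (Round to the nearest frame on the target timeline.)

Source frame index: (0×3600 + 54×60 + 58) × 25 + 2 = 82452.
Real time: 82452 / (25) = 82452/25 s.
Target frame: (82452/25) × (60) = 989424/5 ≈ 197884.800 → 197885.

frame 197885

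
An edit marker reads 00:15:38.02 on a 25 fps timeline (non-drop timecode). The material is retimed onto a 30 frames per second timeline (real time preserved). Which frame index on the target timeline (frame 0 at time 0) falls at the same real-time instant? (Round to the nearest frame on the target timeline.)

Source frame index: (0×3600 + 15×60 + 38) × 25 + 2 = 23452.
Real time: 23452 / (25) = 23452/25 s.
Target frame: (23452/25) × (30) = 140712/5 ≈ 28142.400 → 28142.

frame 28142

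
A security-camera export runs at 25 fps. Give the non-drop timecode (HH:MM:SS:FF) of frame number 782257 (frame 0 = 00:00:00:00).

782257 ÷ 25 = 31290 full seconds, remainder 7 frames.
31290 s = 8 h 41 min 30 s.
Timecode: 08:41:30:07.

08:41:30:07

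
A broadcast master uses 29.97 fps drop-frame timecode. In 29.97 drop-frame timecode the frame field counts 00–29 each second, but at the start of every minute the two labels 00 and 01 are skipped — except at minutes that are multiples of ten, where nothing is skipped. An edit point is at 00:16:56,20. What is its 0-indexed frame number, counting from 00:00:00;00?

30470

Complete 10-minute blocks: 1, each 17982 frames → 17982.
Remaining 6 whole minutes in the current block: 1800 + 5 × 1798 = 10790 frames.
Within the current minute: 56 × 30 + 20 − 2 = 1698 (labels ;00/;01 skipped at this minute). Total = 17982 + 10790 + 1698 = 30470.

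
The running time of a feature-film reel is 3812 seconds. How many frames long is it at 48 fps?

182976 frames

Frames = 3812 × 48 = 182976.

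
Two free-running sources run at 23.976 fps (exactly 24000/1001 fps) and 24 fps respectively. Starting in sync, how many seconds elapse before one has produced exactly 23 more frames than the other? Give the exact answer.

The gap grows by |24 − 24000/1001| = 24/1001 frames per second.
Time for a 23-frame gap: 23 ÷ (24/1001) = 23023/24 s.

23023/24 seconds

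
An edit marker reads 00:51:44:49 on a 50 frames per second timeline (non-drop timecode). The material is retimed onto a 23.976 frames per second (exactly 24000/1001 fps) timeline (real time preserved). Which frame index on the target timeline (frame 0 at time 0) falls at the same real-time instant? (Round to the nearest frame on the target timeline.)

Source frame index: (0×3600 + 51×60 + 44) × 50 + 49 = 155249.
Real time: 155249 / (50) = 155249/50 s.
Target frame: (155249/50) × (24000/1001) = 74519520/1001 ≈ 74445.075 → 74445.

frame 74445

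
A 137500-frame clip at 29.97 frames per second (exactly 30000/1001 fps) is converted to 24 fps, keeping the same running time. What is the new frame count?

Target frames = source frames × (target rate / source rate) = 137500 × (24)/(30000/1001) = 137500 × 1001/1250 = 110110.

110110 frames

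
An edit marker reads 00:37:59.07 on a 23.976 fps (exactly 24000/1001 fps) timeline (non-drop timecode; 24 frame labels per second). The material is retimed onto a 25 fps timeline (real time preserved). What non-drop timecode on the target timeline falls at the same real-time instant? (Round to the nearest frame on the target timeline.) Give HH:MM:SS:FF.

Source frame index: (0×3600 + 37×60 + 59) × 24 + 7 = 54703.
Real time: 54703 / (24000/1001) = 54757703/24000 s.
Target frame: (54757703/24000) × (25) = 54757703/960 ≈ 57039.274 → 57039.
At 25 labels/s: frame 57039 → 00:38:01:14.

00:38:01:14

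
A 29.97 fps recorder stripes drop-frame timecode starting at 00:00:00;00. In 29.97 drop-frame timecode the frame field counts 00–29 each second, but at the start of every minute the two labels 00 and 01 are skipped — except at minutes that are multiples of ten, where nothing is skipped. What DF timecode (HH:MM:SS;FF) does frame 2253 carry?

00:01:15;05

Ten DF minutes hold 17982 frames, so frame 2253 lies in block 0 (frames 0–17981) with 2253 frames into that block.
The block's first minute is 1800 frames and the rest 1798 each; 2253 frames reaches minute 1, so 0 × 18 + 1 × 2 = 2 labels have been skipped so far.
Adding those back, label number 2253 + 2 = 2255 at 30 labels/s is 75 s + 5 f = 0 h 1 min 15 s frame 5, i.e. 00:01:15;05.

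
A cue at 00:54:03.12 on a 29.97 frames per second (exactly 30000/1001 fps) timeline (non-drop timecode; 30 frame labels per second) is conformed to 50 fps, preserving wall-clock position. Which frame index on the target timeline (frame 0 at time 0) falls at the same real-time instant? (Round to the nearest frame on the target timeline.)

Source frame index: (0×3600 + 54×60 + 3) × 30 + 12 = 97302.
Real time: 97302 / (30000/1001) = 16233217/5000 s.
Target frame: (16233217/5000) × (50) = 16233217/100 ≈ 162332.170 → 162332.

frame 162332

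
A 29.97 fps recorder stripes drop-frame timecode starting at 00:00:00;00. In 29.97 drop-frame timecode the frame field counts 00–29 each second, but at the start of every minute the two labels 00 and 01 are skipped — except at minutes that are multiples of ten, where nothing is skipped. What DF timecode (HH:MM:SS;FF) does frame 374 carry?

00:00:12;14

Each 10-minute DF block holds 10 × 60 × 30 − 9 × 2 = 17982 frames. 374 ÷ 17982 → 0 full blocks, remainder 374.
Within the partial block the first minute is 1800 frames and each further minute 1798, so 0 further minute boundaries passed. Total skipped labels = 18 × 0 + 2 × 0 = 0.
Non-drop label index = 374 + 0 = 374; at 30 labels/s that is 00:00:12:14, i.e. DF 00:00:12;14.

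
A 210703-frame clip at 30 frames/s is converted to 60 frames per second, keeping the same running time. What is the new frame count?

Target frames = source frames × (target rate / source rate) = 210703 × (60)/(30) = 210703 × 2 = 421406.

421406 frames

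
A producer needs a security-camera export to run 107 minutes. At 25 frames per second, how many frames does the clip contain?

107 min = 6420 s.
Frames = 6420 × 25 = 160500.

160500 frames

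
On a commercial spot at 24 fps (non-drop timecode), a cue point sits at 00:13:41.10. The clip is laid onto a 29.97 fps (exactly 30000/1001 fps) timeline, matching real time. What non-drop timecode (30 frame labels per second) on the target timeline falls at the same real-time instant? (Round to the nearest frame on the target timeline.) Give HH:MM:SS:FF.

00:13:40:18

Source frame index: (0×3600 + 13×60 + 41) × 24 + 10 = 19714.
Real time: 19714 / (24) = 9857/12 s.
Target frame: (9857/12) × (30000/1001) = 24642500/1001 ≈ 24617.882 → 24618.
At 30 labels/s: frame 24618 → 00:13:40:18.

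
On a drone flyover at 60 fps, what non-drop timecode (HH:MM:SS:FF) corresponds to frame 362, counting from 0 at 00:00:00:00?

00:00:06:02

362 ÷ 60 = 6 full seconds, remainder 2 frames.
6 s = 0 h 0 min 6 s.
Timecode: 00:00:06:02.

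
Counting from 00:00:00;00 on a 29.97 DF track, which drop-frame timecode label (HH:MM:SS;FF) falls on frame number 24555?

Each 10-minute DF block holds 10 × 60 × 30 − 9 × 2 = 17982 frames. 24555 ÷ 17982 → 1 full block, remainder 6573.
Within the partial block the first minute is 1800 frames and each further minute 1798, so 3 further minute boundaries passed. Total skipped labels = 18 × 1 + 2 × 3 = 24.
Non-drop label index = 24555 + 24 = 24579; at 30 labels/s that is 00:13:39:09, i.e. DF 00:13:39;09.

00:13:39;09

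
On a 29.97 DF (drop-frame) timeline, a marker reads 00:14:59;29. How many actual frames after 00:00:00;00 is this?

As if non-drop at 30 labels/s: (0 × 3600 + 14 × 60 + 59) × 30 + 29 = 26999.
Minute boundaries passed: 14; those not divisible by 10: 14 − 1 = 13; dropped labels = 2 × 13 = 26.
Actual frame index = 26999 − 26 = 26973.

26973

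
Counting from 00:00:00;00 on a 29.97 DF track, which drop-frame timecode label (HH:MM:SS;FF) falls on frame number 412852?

Each 10-minute DF block holds 10 × 60 × 30 − 9 × 2 = 17982 frames. 412852 ÷ 17982 → 22 full blocks, remainder 17248.
Within the partial block the first minute is 1800 frames and each further minute 1798, so 9 further minute boundaries passed. Total skipped labels = 18 × 22 + 2 × 9 = 414.
Non-drop label index = 412852 + 414 = 413266; at 30 labels/s that is 03:49:35:16, i.e. DF 03:49:35;16.

03:49:35;16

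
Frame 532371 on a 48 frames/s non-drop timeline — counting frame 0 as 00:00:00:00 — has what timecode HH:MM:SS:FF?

03:04:51:03

532371 ÷ 48 = 11091 full seconds, remainder 3 frames.
11091 s = 3 h 4 min 51 s.
Timecode: 03:04:51:03.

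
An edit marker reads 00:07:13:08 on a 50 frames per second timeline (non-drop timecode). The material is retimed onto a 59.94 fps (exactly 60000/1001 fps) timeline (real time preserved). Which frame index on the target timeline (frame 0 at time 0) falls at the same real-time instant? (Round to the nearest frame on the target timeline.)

frame 25964

Source frame index: (0×3600 + 7×60 + 13) × 50 + 8 = 21658.
Real time: 21658 / (50) = 10829/25 s.
Target frame: (10829/25) × (60000/1001) = 285600/11 ≈ 25963.636 → 25964.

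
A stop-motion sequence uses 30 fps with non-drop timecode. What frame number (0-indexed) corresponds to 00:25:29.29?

Total seconds to the label: (0 × 3600 + 25 × 60 + 29) = 1529.
Frame index = 1529 × 30 + 29 = 45899.

45899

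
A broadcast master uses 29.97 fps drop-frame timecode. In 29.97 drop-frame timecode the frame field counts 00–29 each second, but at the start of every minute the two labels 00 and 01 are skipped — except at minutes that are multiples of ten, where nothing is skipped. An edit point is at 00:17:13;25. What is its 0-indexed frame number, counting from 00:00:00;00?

30983

Complete 10-minute blocks: 1, each 17982 frames → 17982.
Remaining 7 whole minutes in the current block: 1800 + 6 × 1798 = 12588 frames.
Within the current minute: 13 × 30 + 25 − 2 = 413 (labels ;00/;01 skipped at this minute). Total = 17982 + 12588 + 413 = 30983.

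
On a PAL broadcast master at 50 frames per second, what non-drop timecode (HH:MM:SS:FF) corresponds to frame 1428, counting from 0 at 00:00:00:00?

1428 ÷ 50 = 28 full seconds, remainder 28 frames.
28 s = 0 h 0 min 28 s.
Timecode: 00:00:28:28.

00:00:28:28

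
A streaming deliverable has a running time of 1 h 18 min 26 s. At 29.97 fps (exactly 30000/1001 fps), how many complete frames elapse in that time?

1 h 18 min 26 s = 4706 s.
Frames = 4706 × 30000/1001 = 10860000/77 ≈ 141038.9610.
Complete frames: 141038.

141038 frames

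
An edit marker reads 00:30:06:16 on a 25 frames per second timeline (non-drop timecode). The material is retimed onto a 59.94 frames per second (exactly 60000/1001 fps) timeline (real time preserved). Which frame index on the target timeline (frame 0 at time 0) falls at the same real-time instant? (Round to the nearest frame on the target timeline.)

frame 108290

Source frame index: (0×3600 + 30×60 + 6) × 25 + 16 = 45166.
Real time: 45166 / (25) = 45166/25 s.
Target frame: (45166/25) × (60000/1001) = 9854400/91 ≈ 108290.110 → 108290.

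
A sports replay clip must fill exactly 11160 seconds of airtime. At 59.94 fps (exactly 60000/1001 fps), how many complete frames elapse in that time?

668931 frames

Frames = 11160 × 60000/1001 = 669600000/1001 ≈ 668931.0689.
Complete frames: 668931.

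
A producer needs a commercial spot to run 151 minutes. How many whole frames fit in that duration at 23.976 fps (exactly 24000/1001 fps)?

217222 frames

151 min = 9060 s.
Frames = 9060 × 24000/1001 = 217440000/1001 ≈ 217222.7772.
Complete frames: 217222.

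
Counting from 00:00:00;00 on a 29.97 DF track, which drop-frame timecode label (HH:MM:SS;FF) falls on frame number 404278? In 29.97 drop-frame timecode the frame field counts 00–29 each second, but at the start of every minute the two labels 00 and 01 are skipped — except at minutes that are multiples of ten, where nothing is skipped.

Ten DF minutes hold 17982 frames, so frame 404278 lies in block 22 (frames 395604–413585) with 8674 frames into that block.
The block's first minute is 1800 frames and the rest 1798 each; 8674 frames reaches minute 4, so 22 × 18 + 4 × 2 = 404 labels have been skipped so far.
Adding those back, label number 404278 + 404 = 404682 at 30 labels/s is 13489 s + 12 f = 3 h 44 min 49 s frame 12, i.e. 03:44:49;12.

03:44:49;12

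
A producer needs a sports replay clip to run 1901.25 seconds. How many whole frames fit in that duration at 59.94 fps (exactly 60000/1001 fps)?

113961 frames

Frames = 1901.25 × 60000/1001 = 8775000/77 ≈ 113961.0390.
Complete frames: 113961.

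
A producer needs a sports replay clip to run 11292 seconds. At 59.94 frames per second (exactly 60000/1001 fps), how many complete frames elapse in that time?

Frames = 11292 × 60000/1001 = 677520000/1001 ≈ 676843.1568.
Complete frames: 676843.

676843 frames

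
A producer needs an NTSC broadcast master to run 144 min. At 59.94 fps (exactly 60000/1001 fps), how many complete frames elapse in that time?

517882 frames

144 min = 8640 s.
Frames = 8640 × 60000/1001 = 518400000/1001 ≈ 517882.1179.
Complete frames: 517882.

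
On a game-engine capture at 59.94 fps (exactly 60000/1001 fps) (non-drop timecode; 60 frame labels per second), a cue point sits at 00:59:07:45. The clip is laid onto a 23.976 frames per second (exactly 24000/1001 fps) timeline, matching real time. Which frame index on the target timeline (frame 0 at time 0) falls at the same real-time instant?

Source frame index: (0×3600 + 59×60 + 7) × 60 + 45 = 212865.
Real time: 212865 / (60000/1001) = 14205191/4000 s.
Target frame: (14205191/4000) × (24000/1001) = 85146.

frame 85146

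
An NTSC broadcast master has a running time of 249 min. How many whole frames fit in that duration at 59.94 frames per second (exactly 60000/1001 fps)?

895504 frames

249 min = 14940 s.
Frames = 14940 × 60000/1001 = 896400000/1001 ≈ 895504.4955.
Complete frames: 895504.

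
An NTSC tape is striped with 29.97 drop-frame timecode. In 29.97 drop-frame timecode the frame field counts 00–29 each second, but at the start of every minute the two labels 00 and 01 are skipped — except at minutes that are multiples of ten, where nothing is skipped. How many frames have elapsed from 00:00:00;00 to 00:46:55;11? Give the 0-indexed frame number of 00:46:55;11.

Complete 10-minute blocks: 4, each 17982 frames → 71928.
Remaining 6 whole minutes in the current block: 1800 + 5 × 1798 = 10790 frames.
Within the current minute: 55 × 30 + 11 − 2 = 1659 (labels ;00/;01 skipped at this minute). Total = 71928 + 10790 + 1659 = 84377.

84377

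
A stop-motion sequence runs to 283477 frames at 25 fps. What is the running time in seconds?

11339.08 seconds

Running time = 283477 / (25) = 11339.08 s.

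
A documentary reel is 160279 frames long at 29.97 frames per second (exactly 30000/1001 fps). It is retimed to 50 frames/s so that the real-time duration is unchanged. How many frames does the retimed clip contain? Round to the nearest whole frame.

267399 frames

Frames at target rate = 160279 × (50) / (30000/1001) = 160439279/600 ≈ 267398.798.
Nearest whole frame: 267399.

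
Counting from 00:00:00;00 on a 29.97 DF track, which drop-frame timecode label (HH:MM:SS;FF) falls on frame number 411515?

03:48:50;27

Each 10-minute DF block holds 10 × 60 × 30 − 9 × 2 = 17982 frames. 411515 ÷ 17982 → 22 full blocks, remainder 15911.
Within the partial block the first minute is 1800 frames and each further minute 1798, so 8 further minute boundaries passed. Total skipped labels = 18 × 22 + 2 × 8 = 412.
Non-drop label index = 411515 + 412 = 411927; at 30 labels/s that is 03:48:50:27, i.e. DF 03:48:50;27.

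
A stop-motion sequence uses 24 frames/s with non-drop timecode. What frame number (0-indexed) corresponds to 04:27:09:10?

Total seconds to the label: (4 × 3600 + 27 × 60 + 9) = 16029.
Frame index = 16029 × 24 + 10 = 384706.

384706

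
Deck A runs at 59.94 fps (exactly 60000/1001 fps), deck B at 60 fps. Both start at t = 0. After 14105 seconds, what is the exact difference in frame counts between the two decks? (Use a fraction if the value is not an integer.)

A emits 60000/1001 × 14105 = 9300000/11 frames; B emits 60 × 14105 = 846300.
Difference = 9300/11 frames (≈ 845.4545); B is ahead of A.

9300/11 frames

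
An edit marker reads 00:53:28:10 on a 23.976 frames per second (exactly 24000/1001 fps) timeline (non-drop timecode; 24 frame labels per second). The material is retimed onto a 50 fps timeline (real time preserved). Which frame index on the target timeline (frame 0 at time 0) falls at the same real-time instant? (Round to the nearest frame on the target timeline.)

frame 160581

Source frame index: (0×3600 + 53×60 + 28) × 24 + 10 = 77002.
Real time: 77002 / (24000/1001) = 38539501/12000 s.
Target frame: (38539501/12000) × (50) = 38539501/240 ≈ 160581.254 → 160581.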